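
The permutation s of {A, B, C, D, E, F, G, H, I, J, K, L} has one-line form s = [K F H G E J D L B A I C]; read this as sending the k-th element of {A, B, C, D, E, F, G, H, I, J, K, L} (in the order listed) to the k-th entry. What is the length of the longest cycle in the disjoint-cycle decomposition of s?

6

Decomposing into disjoint cycles gives (A, K, I, B, F, J)(C, H, L)(D, G); the longest has length 6.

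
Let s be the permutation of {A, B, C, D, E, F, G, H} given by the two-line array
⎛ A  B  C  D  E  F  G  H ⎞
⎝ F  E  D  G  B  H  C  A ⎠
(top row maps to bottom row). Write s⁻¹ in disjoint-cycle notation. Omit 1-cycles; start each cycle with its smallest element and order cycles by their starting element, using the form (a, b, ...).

(A, H, F)(B, E)(C, G, D)

First write s in disjoint cycles: (A, F, H)(B, E)(C, D, G).
Reversing each cycle (and rotating so the smallest element leads) gives s⁻¹ = (A, H, F)(B, E)(C, G, D).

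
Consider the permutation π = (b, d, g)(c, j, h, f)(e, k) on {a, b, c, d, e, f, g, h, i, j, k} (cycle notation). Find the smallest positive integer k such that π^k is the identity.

12

The disjoint cycles have lengths 4, 3, 2, 1, 1.
The order is lcm(4, 3, 2) = 12.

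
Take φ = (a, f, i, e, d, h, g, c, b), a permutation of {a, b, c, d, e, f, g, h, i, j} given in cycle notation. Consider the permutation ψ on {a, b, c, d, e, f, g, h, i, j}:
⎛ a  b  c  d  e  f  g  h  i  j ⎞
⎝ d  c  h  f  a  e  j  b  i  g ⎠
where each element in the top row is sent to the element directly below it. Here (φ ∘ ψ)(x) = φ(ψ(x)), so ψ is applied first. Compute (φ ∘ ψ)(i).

e

(φ ∘ ψ)(i) = φ(ψ(i)). ψ(i) = i, then φ(i) = e. So (φ ∘ ψ)(i) = e.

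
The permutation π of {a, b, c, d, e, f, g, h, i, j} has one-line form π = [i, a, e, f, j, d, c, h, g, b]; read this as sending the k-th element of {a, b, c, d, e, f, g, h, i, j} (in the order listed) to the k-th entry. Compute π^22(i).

Tracing i → g → … returns to i after 7 steps, so i lies in a 7-cycle (a i g c e j b).
On a 7-cycle, π^7 is the identity, so π^22 = π^1 there (22 ≡ 1 mod 7).
Stepping 1 place around the cycle: i → g.

g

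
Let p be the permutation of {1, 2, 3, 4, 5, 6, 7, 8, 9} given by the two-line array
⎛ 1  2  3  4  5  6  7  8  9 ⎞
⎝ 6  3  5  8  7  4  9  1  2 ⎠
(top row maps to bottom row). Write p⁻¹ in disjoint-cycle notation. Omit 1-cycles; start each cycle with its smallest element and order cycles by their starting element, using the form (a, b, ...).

The cycle decomposition of p is (1, 6, 4, 8)(2, 3, 5, 7, 9).
The inverse reverses every cycle; in canonical form, p⁻¹ = (1, 8, 4, 6)(2, 9, 7, 5, 3).

(1, 8, 4, 6)(2, 9, 7, 5, 3)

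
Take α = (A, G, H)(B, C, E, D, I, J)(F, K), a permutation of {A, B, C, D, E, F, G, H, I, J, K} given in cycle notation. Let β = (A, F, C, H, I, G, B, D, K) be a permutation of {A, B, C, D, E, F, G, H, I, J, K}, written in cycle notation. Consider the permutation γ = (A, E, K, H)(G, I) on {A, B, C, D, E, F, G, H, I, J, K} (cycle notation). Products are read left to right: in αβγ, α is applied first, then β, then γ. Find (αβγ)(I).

(αβγ)(I) = γ(β(α(I))). α(I) = J, then β(J) = J, then γ(J) = J, so the result is J.

J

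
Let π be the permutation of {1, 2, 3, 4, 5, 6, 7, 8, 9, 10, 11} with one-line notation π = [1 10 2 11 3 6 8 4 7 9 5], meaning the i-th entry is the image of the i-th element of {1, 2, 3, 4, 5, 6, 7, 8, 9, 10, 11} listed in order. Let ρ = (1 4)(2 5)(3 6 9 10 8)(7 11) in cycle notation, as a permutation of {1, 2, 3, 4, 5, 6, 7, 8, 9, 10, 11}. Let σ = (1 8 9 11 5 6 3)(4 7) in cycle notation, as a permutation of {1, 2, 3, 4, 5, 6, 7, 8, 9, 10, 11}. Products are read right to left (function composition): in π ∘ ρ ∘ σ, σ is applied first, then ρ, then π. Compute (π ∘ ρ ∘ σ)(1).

2

(π ∘ ρ ∘ σ)(1) = π(ρ(σ(1))). σ(1) = 8, then ρ(8) = 3, then π(3) = 2, so the result is 2.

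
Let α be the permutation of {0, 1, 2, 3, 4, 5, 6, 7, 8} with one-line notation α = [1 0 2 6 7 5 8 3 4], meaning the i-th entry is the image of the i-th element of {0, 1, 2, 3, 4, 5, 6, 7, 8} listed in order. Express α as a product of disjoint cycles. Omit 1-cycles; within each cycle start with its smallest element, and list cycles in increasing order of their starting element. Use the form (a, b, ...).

(0, 1)(3, 6, 8, 4, 7)

From 0: 0 → 1 → 0, closing the cycle (0, 1).
Repeating from the next unused element and collecting all non-trivial cycles gives (0, 1)(3, 6, 8, 4, 7).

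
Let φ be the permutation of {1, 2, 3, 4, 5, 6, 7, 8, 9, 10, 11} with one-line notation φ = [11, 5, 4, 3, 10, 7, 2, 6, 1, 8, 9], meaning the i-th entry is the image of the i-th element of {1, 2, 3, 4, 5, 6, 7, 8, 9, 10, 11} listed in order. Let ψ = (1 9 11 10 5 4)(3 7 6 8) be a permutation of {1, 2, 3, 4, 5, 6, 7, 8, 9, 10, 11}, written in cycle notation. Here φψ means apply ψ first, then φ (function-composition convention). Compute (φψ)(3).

2

(φψ)(3) = φ(ψ(3)). ψ(3) = 7, then φ(7) = 2. So (φψ)(3) = 2.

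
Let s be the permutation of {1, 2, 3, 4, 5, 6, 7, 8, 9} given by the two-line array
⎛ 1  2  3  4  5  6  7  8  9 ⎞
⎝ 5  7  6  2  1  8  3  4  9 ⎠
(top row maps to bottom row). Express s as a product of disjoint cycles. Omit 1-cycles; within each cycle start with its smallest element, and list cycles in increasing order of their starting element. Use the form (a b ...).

(1 5)(2 7 3 6 8 4)

From 1: 1 → 5 → 1, closing the cycle (1 5).
Continuing from each remaining unvisited element yields (1 5)(2 7 3 6 8 4).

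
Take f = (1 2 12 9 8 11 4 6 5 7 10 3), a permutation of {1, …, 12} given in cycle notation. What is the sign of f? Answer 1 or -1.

The cycle lengths are 12.
A cycle is odd iff its length is even; f has 1 even-length cycle, so sgn(f) = (−1)^1 and f is odd.

-1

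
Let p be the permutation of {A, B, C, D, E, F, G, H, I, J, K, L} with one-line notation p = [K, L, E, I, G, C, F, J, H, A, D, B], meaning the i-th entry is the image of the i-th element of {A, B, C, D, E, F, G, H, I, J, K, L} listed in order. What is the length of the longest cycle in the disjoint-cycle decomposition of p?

Decomposing into disjoint cycles gives (A, K, D, I, H, J)(B, L)(C, E, G, F); the longest has length 6.

6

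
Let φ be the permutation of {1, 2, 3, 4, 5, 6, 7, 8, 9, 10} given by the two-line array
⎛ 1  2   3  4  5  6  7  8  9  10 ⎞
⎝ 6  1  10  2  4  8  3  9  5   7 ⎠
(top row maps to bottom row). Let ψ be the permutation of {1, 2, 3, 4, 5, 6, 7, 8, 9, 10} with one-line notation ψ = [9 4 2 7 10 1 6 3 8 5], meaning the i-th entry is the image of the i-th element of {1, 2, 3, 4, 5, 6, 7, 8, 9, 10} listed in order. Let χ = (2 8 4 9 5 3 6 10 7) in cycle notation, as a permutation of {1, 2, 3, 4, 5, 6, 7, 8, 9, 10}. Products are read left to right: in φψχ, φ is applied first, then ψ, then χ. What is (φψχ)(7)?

8

(φψχ)(7) = χ(ψ(φ(7))). φ(7) = 3, then ψ(3) = 2, then χ(2) = 8, so the result is 8.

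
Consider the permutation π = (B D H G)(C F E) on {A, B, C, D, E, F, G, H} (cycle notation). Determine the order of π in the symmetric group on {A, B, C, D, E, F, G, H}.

12

The disjoint cycles have lengths 4, 3, 1.
The order is lcm(4, 3) = 12.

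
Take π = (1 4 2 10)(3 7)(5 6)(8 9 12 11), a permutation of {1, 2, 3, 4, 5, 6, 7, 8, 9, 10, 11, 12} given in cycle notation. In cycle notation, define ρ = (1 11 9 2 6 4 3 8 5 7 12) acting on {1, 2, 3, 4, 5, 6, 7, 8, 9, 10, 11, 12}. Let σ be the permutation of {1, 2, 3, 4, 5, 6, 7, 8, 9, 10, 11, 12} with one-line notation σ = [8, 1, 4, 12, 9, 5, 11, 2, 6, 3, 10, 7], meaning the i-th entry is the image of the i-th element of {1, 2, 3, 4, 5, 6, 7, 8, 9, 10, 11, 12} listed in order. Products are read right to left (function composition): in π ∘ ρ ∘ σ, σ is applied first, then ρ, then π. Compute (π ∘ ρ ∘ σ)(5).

Chase 5: σ(5) = 9; ρ(9) = 2; π(2) = 10. Hence (π ∘ ρ ∘ σ)(5) = 10.

10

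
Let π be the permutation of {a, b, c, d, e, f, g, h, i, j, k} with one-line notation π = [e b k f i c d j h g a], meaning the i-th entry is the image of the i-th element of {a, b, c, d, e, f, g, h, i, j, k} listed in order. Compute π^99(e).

Tracing e → i → … returns to e after 10 steps, so e lies in a 10-cycle (a, e, i, h, j, g, d, f, c, k).
On a 10-cycle, π^10 is the identity, so π^99 = π^9 there (99 ≡ 9 mod 10).
Stepping 9 places around the cycle: e → i → h → j → g → d → f → c → k → a.

a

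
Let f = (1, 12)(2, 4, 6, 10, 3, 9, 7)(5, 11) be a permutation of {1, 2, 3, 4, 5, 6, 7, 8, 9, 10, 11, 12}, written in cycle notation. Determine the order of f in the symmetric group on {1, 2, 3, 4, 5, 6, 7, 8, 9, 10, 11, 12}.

14

The disjoint cycles have lengths 7, 2, 2, 1.
Since disjoint cycles commute, ord(f) = lcm(7, 2, 2) = 14.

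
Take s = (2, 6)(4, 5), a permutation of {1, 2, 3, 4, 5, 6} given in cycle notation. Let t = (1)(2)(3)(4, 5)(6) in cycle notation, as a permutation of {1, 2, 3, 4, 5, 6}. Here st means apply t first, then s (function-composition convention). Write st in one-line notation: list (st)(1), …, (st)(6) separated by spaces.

1 6 3 4 5 2

Chase each element through t then s: 1 → 1 → 1; 2 → 2 → 6; 3 → 3 → 3; 4 → 5 → 4; 5 → 4 → 5; 6 → 6 → 2.
Collecting the images, st = [1 6 3 4 5 2].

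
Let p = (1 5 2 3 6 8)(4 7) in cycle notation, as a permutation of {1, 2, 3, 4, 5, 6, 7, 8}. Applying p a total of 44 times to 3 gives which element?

3 lies in the 6-cycle (1 5 2 3 6 8).
On a 6-cycle, p^6 is the identity, so p^44 = p^2 there (44 ≡ 2 mod 6).
Stepping 2 places around the cycle: 3 → 6 → 8.

8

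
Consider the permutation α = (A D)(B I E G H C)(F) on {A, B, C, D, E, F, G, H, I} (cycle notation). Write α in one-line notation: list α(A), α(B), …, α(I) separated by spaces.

Image by image: A↦D, B↦I, C↦B, D↦A, E↦G, F↦F, G↦H, H↦C, I↦E.
So the one-line form is D I B A G F H C E.

D I B A G F H C E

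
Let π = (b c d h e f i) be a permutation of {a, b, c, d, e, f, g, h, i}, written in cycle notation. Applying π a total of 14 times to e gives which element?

e lies in the 7-cycle (b c d h e f i).
On a 7-cycle, π^7 is the identity, so π^14 = π^0 there (14 ≡ 0 mod 7).
So π^14(e) = e.

e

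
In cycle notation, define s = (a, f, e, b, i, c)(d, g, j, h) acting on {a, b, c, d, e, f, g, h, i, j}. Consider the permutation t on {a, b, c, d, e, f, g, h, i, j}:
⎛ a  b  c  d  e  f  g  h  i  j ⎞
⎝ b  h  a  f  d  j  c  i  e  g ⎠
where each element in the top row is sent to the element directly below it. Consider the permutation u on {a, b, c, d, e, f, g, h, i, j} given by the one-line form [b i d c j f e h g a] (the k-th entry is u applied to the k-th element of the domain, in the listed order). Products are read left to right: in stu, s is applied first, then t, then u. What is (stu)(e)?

h

(stu)(e) = u(t(s(e))). s(e) = b, then t(b) = h, then u(h) = h, so the result is h.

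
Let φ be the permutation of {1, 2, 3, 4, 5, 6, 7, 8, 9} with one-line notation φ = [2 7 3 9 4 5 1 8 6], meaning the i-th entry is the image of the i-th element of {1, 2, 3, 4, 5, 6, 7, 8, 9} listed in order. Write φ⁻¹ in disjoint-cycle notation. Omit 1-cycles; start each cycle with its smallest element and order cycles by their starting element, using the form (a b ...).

(1 7 2)(4 5 6 9)

The cycle decomposition of φ is (1 2 7)(4 9 6 5).
Reversing each cycle (and rotating so the smallest element leads) gives φ⁻¹ = (1 7 2)(4 5 6 9).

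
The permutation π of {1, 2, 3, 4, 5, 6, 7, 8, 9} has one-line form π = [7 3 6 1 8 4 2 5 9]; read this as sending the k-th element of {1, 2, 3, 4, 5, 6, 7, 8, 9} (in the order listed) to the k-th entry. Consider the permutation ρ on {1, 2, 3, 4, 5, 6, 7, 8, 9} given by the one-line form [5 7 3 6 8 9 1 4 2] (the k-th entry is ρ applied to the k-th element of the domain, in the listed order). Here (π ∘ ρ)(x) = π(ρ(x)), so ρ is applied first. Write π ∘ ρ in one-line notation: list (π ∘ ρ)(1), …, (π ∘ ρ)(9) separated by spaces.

8 2 6 4 5 9 7 1 3

(π ∘ ρ)(x) = π(ρ(x)). Computing each image: π(ρ(1)) = π(5) = 8, π(ρ(2)) = π(7) = 2, π(ρ(3)) = π(3) = 6, π(ρ(4)) = π(6) = 4, π(ρ(5)) = π(8) = 5, π(ρ(6)) = π(9) = 9, π(ρ(7)) = π(1) = 7, π(ρ(8)) = π(4) = 1, π(ρ(9)) = π(2) = 3.
Hence π ∘ ρ = [8 2 6 4 5 9 7 1 3].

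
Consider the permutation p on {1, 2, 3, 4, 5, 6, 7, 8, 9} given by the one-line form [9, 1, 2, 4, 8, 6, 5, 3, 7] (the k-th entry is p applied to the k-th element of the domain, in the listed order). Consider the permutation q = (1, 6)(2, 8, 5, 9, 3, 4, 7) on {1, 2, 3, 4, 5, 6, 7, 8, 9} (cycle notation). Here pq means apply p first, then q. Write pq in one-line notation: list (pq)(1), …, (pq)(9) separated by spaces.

3 6 8 7 5 1 9 4 2

(pq)(x) = q(p(x)). Computing each image: q(p(1)) = q(9) = 3, q(p(2)) = q(1) = 6, q(p(3)) = q(2) = 8, q(p(4)) = q(4) = 7, q(p(5)) = q(8) = 5, q(p(6)) = q(6) = 1, q(p(7)) = q(5) = 9, q(p(8)) = q(3) = 4, q(p(9)) = q(7) = 2.
Hence pq = [3 6 8 7 5 1 9 4 2].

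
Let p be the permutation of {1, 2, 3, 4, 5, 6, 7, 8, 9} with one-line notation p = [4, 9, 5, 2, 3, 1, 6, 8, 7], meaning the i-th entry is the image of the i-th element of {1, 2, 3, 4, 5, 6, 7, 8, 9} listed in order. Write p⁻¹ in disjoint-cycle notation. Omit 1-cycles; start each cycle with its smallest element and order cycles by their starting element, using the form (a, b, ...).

First write p in disjoint cycles: (1, 4, 2, 9, 7, 6)(3, 5).
Reversing each cycle (and rotating so the smallest element leads) gives p⁻¹ = (1, 6, 7, 9, 2, 4)(3, 5).

(1, 6, 7, 9, 2, 4)(3, 5)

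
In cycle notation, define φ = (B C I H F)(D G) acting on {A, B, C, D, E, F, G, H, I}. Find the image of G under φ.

D

Within (D G), G ↦ D.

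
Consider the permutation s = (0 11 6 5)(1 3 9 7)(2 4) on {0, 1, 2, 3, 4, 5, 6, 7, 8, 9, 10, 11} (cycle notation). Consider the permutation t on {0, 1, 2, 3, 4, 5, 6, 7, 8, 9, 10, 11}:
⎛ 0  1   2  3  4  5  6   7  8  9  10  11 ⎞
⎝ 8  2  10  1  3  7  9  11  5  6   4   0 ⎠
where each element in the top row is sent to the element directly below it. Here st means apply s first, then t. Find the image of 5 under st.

8

First apply s: s(5) = 0, then t(0) = 8. Thus (st)(5) = 8.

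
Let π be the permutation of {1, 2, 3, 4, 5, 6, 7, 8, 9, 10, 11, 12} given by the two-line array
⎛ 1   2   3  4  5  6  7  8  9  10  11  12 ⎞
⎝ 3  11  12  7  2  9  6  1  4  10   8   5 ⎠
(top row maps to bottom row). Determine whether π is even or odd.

In disjoint-cycle form the cycle lengths are 7, 4, 1.
A cycle is odd iff its length is even; π has 1 even-length cycle, so sgn(π) = (−1)^1 and π is odd.

odd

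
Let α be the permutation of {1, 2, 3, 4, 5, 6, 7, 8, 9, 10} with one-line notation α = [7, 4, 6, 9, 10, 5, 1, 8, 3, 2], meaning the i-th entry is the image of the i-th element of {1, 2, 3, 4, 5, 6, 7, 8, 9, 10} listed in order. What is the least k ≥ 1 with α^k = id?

The disjoint-cycle form of α has cycle lengths 7, 2, 1.
Since disjoint cycles commute, ord(α) = lcm(7, 2) = 14.

14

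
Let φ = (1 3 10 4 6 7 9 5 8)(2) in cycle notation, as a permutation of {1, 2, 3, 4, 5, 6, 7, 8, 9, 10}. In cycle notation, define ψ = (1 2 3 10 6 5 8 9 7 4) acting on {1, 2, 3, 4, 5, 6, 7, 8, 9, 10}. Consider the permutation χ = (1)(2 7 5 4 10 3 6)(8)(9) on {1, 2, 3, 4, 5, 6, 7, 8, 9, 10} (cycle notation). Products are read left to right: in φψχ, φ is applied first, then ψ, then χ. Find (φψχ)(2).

Chase 2: φ(2) = 2; ψ(2) = 3; χ(3) = 6. Hence (φψχ)(2) = 6.

6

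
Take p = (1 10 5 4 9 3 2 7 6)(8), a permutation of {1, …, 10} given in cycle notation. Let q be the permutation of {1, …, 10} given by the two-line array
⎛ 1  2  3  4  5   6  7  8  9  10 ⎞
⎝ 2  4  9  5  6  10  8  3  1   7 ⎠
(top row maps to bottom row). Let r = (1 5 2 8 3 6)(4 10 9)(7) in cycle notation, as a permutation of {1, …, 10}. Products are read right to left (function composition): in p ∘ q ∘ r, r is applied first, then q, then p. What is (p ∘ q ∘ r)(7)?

8

Chase 7: r(7) = 7; q(7) = 8; p(8) = 8. Hence (p ∘ q ∘ r)(7) = 8.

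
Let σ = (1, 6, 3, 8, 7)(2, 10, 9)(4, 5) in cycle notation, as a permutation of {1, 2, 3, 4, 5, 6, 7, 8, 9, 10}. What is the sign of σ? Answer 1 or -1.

The cycle lengths are 5, 3, 2.
A cycle is odd iff its length is even; σ has 1 even-length cycle, so sgn(σ) = (−1)^1 and σ is odd.

-1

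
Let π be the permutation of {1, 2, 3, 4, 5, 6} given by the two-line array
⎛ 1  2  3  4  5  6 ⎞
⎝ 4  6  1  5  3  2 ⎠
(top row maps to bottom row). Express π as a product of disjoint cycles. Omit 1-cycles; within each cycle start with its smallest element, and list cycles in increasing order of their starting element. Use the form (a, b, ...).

(1, 4, 5, 3)(2, 6)

Start at 1 and follow images: 1 → 4 → 5 → 3 → 1, giving the cycle (1, 4, 5, 3).
Repeating from the next unused element and collecting all non-trivial cycles gives (1, 4, 5, 3)(2, 6).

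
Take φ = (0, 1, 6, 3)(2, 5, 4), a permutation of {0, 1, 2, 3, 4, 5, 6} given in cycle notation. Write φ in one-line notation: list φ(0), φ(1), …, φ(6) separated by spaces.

1 6 5 0 2 4 3

Image by image: 0→1, 1→6, 2→5, 3→0, 4→2, 5→4, 6→3.
So the one-line form is 1 6 5 0 2 4 3.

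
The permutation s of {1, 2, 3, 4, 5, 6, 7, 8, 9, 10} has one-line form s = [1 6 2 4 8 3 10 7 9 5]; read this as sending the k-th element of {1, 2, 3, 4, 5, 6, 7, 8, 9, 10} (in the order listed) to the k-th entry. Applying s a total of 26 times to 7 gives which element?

Tracing 7 → 10 → … returns to 7 after 4 steps, so 7 lies in a 4-cycle (5, 8, 7, 10).
Since the cycle has length 4, s^26 acts on it the same as s^2 (26 mod 4 = 2).
Stepping 2 places around the cycle: 7 → 10 → 5.

5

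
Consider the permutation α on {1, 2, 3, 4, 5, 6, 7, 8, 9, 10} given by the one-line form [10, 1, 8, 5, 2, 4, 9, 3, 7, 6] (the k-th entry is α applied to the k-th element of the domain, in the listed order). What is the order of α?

6

Writing α as disjoint cycles, the cycle lengths are 6, 2, 2.
The order is lcm(6, 2, 2) = 6.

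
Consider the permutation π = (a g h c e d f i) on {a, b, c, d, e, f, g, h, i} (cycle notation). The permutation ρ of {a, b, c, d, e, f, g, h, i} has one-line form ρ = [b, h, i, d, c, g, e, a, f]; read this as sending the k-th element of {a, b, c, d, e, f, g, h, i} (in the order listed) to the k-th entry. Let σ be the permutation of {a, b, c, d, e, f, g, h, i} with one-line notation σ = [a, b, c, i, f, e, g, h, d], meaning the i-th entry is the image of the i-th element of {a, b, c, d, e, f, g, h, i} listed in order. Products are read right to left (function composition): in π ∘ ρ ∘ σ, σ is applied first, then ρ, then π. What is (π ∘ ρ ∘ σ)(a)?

b

(π ∘ ρ ∘ σ)(a) = π(ρ(σ(a))). σ(a) = a, then ρ(a) = b, then π(b) = b, so the result is b.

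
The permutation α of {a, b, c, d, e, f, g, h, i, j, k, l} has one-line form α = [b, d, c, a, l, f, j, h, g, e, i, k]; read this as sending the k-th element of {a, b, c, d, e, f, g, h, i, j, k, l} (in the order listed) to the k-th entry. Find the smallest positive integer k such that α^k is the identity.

6

Writing α as disjoint cycles, the cycle lengths are 6, 3, 1, 1, 1.
The order of α is the least common multiple of its cycle lengths: lcm(6, 3) = 6.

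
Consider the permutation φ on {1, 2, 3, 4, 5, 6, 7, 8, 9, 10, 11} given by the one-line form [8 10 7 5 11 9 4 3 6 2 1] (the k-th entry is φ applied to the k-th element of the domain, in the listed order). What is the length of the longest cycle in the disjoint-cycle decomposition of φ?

7

Decomposing into disjoint cycles gives (1 8 3 7 4 5 11)(2 10)(6 9); the longest has length 7.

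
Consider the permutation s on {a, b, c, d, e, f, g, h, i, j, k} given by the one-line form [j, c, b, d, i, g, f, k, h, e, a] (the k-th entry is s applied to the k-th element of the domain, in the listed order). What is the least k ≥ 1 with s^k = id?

6

Writing s as disjoint cycles, the cycle lengths are 6, 2, 2, 1.
Since disjoint cycles commute, ord(s) = lcm(6, 2, 2) = 6.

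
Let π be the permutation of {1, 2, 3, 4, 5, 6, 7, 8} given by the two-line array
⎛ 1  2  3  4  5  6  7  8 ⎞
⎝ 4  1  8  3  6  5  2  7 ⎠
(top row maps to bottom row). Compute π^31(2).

Tracing 2 → 1 → … returns to 2 after 6 steps, so 2 lies in a 6-cycle (1 4 3 8 7 2).
On a 6-cycle, π^6 is the identity, so π^31 = π^1 there (31 ≡ 1 mod 6).
Stepping 1 place around the cycle: 2 → 1.

1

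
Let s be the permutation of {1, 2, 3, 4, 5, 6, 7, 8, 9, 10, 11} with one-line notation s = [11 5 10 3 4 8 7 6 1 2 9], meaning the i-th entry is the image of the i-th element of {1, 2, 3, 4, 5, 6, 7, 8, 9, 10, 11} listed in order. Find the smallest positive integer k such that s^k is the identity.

30

Decomposing into disjoint cycles gives cycle lengths 5, 3, 2, 1.
The order is lcm(5, 3, 2) = 30.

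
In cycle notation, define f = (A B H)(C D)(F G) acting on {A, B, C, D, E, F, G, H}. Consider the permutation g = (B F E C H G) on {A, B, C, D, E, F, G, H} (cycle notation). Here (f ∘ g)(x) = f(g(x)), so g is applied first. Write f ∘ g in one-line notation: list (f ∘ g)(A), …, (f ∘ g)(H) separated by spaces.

B G A C D E H F

For each element, apply g then f: A → A → B; B → F → G; C → H → A; D → D → C; E → C → D; F → E → E; G → B → H; H → G → F.
Collecting the images, f ∘ g = [B G A C D E H F].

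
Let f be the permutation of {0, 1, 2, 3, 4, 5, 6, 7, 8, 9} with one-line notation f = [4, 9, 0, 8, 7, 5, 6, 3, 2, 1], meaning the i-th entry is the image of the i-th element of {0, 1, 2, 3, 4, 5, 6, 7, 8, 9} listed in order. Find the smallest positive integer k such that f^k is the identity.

6

The disjoint-cycle form of f has cycle lengths 6, 2, 1, 1.
The order is lcm(6, 2) = 6.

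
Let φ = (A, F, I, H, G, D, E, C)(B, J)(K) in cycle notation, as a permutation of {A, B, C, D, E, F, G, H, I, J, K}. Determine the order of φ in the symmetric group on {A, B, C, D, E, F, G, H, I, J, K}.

8

The disjoint cycles have lengths 8, 2, 1.
Since disjoint cycles commute, ord(φ) = lcm(8, 2) = 8.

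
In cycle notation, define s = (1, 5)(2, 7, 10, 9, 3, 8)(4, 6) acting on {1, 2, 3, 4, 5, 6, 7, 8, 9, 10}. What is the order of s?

The cycle type of s is (6, 2, 2).
The order is lcm(6, 2, 2) = 6.

6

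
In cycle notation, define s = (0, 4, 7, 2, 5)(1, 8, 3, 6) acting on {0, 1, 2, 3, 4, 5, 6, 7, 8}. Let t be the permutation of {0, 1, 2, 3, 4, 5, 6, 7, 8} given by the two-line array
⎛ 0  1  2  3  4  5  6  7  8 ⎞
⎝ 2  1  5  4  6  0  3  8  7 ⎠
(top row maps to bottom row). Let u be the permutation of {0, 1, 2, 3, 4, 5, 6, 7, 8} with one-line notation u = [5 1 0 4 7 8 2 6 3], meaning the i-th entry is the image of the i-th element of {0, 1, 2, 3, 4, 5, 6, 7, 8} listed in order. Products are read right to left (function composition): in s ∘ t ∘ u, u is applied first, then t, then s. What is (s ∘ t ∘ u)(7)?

Apply the permutations in order: u(7) = 6, then t(6) = 3, then s(3) = 6. So (s ∘ t ∘ u)(7) = 6.

6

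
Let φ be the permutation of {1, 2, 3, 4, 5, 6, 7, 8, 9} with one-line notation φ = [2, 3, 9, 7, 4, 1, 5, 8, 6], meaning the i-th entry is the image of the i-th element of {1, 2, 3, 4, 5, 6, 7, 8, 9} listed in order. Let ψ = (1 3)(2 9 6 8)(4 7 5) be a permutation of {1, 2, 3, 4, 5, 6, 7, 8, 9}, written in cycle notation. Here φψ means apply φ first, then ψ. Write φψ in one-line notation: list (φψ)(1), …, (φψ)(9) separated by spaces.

(φψ)(x) = ψ(φ(x)). Computing each image: ψ(φ(1)) = ψ(2) = 9, ψ(φ(2)) = ψ(3) = 1, ψ(φ(3)) = ψ(9) = 6, ψ(φ(4)) = ψ(7) = 5, ψ(φ(5)) = ψ(4) = 7, ψ(φ(6)) = ψ(1) = 3, ψ(φ(7)) = ψ(5) = 4, ψ(φ(8)) = ψ(8) = 2, ψ(φ(9)) = ψ(6) = 8.
Hence φψ = [9 1 6 5 7 3 4 2 8].

9 1 6 5 7 3 4 2 8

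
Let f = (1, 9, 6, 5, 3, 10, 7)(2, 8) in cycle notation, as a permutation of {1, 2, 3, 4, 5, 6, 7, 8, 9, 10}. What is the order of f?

The cycle type of f is (7, 2, 1).
The order of f is the least common multiple of its cycle lengths: lcm(7, 2) = 14.

14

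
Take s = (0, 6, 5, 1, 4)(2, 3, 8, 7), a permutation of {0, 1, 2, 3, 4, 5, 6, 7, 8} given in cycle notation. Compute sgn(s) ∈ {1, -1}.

The cycle lengths are 5, 4.
A cycle is odd iff its length is even; s has 1 even-length cycle, so sgn(s) = (−1)^1 and s is odd.

-1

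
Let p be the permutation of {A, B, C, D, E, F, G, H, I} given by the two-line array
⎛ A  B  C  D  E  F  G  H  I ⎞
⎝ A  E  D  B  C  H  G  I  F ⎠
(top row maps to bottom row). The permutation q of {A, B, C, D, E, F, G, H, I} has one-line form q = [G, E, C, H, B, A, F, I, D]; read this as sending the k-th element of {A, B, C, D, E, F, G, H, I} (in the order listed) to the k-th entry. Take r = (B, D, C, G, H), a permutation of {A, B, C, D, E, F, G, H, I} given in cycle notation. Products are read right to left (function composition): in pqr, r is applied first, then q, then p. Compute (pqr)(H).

C

Chase H: r(H) = B; q(B) = E; p(E) = C. Hence (pqr)(H) = C.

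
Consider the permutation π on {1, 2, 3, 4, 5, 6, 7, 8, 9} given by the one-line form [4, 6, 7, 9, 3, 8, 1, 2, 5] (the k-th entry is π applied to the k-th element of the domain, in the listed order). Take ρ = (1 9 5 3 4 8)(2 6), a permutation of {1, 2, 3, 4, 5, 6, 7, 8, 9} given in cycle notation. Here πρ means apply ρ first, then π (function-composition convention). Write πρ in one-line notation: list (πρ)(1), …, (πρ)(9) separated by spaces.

5 8 9 2 7 6 1 4 3

(πρ)(x) = π(ρ(x)). Computing each image: π(ρ(1)) = π(9) = 5, π(ρ(2)) = π(6) = 8, π(ρ(3)) = π(4) = 9, π(ρ(4)) = π(8) = 2, π(ρ(5)) = π(3) = 7, π(ρ(6)) = π(2) = 6, π(ρ(7)) = π(7) = 1, π(ρ(8)) = π(1) = 4, π(ρ(9)) = π(5) = 3.
Hence πρ = [5 8 9 2 7 6 1 4 3].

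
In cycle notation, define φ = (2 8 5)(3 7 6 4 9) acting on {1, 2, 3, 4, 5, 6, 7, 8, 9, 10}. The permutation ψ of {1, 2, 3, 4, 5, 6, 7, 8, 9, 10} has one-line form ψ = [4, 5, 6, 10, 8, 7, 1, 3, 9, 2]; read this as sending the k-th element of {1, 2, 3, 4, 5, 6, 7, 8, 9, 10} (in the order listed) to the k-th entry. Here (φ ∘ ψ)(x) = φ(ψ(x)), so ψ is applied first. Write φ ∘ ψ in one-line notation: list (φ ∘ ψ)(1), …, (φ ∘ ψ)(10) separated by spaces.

For each element, apply ψ then φ: 1 → 4 → 9; 2 → 5 → 2; 3 → 6 → 4; 4 → 10 → 10; 5 → 8 → 5; 6 → 7 → 6; 7 → 1 → 1; 8 → 3 → 7; 9 → 9 → 3; 10 → 2 → 8.
So φ ∘ ψ in one-line form is 9 2 4 10 5 6 1 7 3 8.

9 2 4 10 5 6 1 7 3 8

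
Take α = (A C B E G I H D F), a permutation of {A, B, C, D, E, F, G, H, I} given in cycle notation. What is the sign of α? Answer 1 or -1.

The cycle lengths are 9.
A cycle is odd iff its length is even; α has 0 even-length cycles, so sgn(α) = (−1)^0 and α is even.

1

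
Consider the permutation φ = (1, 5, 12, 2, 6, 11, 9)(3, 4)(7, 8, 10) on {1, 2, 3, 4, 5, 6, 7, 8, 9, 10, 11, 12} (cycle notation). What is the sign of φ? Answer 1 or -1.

The cycle lengths are 7, 3, 2.
A cycle is odd iff its length is even; φ has 1 even-length cycle, so sgn(φ) = (−1)^1 and φ is odd.

-1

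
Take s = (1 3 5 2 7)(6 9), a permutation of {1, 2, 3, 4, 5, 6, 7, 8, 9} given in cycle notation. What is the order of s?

The disjoint cycles have lengths 5, 2, 1, 1.
Since disjoint cycles commute, ord(s) = lcm(5, 2) = 10.

10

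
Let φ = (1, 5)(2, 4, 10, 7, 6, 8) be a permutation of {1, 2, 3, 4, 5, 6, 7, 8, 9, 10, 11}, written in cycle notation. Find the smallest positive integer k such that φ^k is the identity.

The disjoint cycles have lengths 6, 2, 1, 1, 1.
Since disjoint cycles commute, ord(φ) = lcm(6, 2) = 6.

6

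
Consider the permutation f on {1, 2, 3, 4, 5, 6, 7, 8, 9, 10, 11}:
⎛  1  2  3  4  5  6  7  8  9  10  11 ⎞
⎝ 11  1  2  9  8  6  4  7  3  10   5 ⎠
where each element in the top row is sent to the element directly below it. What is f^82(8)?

Tracing 8 → 7 → … returns to 8 after 9 steps, so 8 lies in a 9-cycle (1 11 5 8 7 4 9 3 2).
On a 9-cycle, f^9 is the identity, so f^82 = f^1 there (82 ≡ 1 mod 9).
Advancing 1 step from 8: 8 → 7.

7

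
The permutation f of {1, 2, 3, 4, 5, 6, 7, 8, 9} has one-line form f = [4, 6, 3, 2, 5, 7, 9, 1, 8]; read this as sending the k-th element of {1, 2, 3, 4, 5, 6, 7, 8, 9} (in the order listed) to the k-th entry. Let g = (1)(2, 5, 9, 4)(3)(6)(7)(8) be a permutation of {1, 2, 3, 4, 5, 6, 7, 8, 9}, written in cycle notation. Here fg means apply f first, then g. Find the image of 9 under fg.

8

First apply f: f(9) = 8, then g(8) = 8. Thus (fg)(9) = 8.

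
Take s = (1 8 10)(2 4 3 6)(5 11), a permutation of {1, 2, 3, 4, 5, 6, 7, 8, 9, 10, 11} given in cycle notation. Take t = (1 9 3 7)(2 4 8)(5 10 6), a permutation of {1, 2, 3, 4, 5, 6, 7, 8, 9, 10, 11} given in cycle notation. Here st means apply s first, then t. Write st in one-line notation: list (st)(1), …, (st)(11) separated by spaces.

2 8 5 7 11 4 1 6 3 9 10

For each element, apply s then t: 1 → 8 → 2; 2 → 4 → 8; 3 → 6 → 5; 4 → 3 → 7; 5 → 11 → 11; 6 → 2 → 4; 7 → 7 → 1; 8 → 10 → 6; 9 → 9 → 3; 10 → 1 → 9; 11 → 5 → 10.
Collecting the images, st = [2 8 5 7 11 4 1 6 3 9 10].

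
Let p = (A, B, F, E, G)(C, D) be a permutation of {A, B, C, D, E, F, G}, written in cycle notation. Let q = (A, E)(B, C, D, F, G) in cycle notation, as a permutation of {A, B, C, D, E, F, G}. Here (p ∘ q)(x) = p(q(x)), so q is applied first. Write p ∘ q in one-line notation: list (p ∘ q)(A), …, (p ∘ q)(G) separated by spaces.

G D C E B A F

Chase each element through q then p: A → E → G; B → C → D; C → D → C; D → F → E; E → A → B; F → G → A; G → B → F.
Collecting the images, p ∘ q = [G D C E B A F].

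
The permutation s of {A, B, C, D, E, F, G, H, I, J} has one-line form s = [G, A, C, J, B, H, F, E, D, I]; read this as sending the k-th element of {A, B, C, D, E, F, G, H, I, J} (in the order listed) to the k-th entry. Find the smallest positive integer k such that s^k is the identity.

6

Writing s as disjoint cycles, the cycle lengths are 6, 3, 1.
Since disjoint cycles commute, ord(s) = lcm(6, 3) = 6.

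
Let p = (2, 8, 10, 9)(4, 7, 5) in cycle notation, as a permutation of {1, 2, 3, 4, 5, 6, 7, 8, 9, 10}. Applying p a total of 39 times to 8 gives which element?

8 lies in the 4-cycle (2, 8, 10, 9).
On a 4-cycle, p^4 is the identity, so p^39 = p^3 there (39 ≡ 3 mod 4).
Stepping 3 places around the cycle: 8 → 10 → 9 → 2.

2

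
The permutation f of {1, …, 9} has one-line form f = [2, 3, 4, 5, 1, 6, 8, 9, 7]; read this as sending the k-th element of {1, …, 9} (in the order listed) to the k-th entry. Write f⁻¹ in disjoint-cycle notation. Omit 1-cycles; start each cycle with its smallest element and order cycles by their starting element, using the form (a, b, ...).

The cycle decomposition of f is (1, 2, 3, 4, 5)(7, 8, 9).
Reversing each cycle (and rotating so the smallest element leads) gives f⁻¹ = (1, 5, 4, 3, 2)(7, 9, 8).

(1, 5, 4, 3, 2)(7, 9, 8)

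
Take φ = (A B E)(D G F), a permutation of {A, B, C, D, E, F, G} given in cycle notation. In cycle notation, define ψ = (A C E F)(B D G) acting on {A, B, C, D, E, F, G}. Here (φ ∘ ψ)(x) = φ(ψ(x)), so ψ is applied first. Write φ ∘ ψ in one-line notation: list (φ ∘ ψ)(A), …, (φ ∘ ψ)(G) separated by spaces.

C G A F D B E

(φ ∘ ψ)(x) = φ(ψ(x)). Computing each image: φ(ψ(A)) = φ(C) = C, φ(ψ(B)) = φ(D) = G, φ(ψ(C)) = φ(E) = A, φ(ψ(D)) = φ(G) = F, φ(ψ(E)) = φ(F) = D, φ(ψ(F)) = φ(A) = B, φ(ψ(G)) = φ(B) = E.
Hence φ ∘ ψ = [C G A F D B E].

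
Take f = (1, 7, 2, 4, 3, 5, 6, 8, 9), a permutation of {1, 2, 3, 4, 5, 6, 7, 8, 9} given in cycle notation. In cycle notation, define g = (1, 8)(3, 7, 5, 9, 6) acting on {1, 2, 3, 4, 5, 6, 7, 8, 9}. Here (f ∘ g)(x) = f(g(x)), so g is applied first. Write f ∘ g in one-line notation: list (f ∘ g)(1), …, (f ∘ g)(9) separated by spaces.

9 4 2 3 1 5 6 7 8

For each element, apply g then f: 1 → 8 → 9; 2 → 2 → 4; 3 → 7 → 2; 4 → 4 → 3; 5 → 9 → 1; 6 → 3 → 5; 7 → 5 → 6; 8 → 1 → 7; 9 → 6 → 8.
So f ∘ g in one-line form is 9 4 2 3 1 5 6 7 8.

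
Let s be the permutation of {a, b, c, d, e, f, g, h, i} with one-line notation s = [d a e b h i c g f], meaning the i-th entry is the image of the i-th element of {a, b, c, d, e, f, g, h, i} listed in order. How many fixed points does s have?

0

No element satisfies s(x) = x, so there are 0 fixed points.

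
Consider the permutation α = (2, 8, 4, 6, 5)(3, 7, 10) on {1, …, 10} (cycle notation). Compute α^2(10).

10 lies in the 3-cycle (3, 7, 10).
Advancing 2 steps from 10: 10 → 3 → 7.

7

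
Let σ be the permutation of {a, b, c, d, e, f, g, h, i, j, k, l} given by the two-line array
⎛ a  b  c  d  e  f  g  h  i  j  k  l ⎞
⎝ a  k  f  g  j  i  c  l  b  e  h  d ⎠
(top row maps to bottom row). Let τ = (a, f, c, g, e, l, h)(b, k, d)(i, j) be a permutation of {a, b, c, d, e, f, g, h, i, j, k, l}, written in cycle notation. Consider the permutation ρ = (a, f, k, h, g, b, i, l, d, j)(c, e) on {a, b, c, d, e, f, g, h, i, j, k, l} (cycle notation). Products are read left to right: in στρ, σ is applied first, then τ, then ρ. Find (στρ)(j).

Chase j: σ(j) = e; τ(e) = l; ρ(l) = d. Hence (στρ)(j) = d.

d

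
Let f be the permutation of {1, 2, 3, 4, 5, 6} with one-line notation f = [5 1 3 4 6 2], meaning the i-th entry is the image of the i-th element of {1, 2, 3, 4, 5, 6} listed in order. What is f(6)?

6 is element number 6 of the domain, and entry number 6 of the one-line form is 2, so f(6) = 2.

2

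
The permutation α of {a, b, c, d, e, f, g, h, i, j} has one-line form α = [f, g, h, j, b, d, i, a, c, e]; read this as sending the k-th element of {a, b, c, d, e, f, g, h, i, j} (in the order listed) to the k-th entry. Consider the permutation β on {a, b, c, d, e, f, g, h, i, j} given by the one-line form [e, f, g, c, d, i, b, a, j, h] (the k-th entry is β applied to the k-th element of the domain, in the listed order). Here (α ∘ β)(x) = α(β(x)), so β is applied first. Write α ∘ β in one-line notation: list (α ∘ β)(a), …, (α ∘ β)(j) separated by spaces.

b d i h j c g f e a

(α ∘ β)(x) = α(β(x)). Computing each image: α(β(a)) = α(e) = b, α(β(b)) = α(f) = d, α(β(c)) = α(g) = i, α(β(d)) = α(c) = h, α(β(e)) = α(d) = j, α(β(f)) = α(i) = c, α(β(g)) = α(b) = g, α(β(h)) = α(a) = f, α(β(i)) = α(j) = e, α(β(j)) = α(h) = a.
Hence α ∘ β = [b d i h j c g f e a].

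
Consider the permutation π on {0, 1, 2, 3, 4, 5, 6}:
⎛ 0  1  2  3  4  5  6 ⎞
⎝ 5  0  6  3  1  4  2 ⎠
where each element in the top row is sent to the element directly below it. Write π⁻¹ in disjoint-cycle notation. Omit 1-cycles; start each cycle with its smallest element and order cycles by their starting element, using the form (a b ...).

The cycle decomposition of π is (0 5 4 1)(2 6).
The inverse reverses every cycle; in canonical form, π⁻¹ = (0 1 4 5)(2 6).

(0 1 4 5)(2 6)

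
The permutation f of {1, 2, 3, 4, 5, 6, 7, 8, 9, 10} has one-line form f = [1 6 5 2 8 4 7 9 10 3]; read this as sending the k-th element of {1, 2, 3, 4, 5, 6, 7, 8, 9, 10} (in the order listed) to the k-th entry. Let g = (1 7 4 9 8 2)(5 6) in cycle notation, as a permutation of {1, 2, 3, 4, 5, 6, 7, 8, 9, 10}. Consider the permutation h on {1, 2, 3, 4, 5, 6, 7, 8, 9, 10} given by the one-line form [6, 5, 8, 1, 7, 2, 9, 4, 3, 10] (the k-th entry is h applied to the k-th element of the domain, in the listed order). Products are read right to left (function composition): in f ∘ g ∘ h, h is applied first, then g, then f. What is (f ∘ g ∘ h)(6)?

Apply the permutations in order: h(6) = 2, then g(2) = 1, then f(1) = 1. So (f ∘ g ∘ h)(6) = 1.

1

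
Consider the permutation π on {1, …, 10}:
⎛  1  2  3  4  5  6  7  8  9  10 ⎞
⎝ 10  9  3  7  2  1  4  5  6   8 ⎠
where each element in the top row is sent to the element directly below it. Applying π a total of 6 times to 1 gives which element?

Tracing 1 → 10 → … returns to 1 after 7 steps, so 1 lies in a 7-cycle (1 10 8 5 2 9 6).
Advancing 6 steps from 1: 1 → 10 → 8 → 5 → 2 → 9 → 6.

6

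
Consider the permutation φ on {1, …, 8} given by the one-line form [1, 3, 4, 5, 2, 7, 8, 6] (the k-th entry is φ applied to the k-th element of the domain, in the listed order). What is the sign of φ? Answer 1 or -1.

In disjoint-cycle form the cycle lengths are 4, 3, 1.
A cycle is odd iff its length is even; φ has 1 even-length cycle, so sgn(φ) = (−1)^1 and φ is odd.

-1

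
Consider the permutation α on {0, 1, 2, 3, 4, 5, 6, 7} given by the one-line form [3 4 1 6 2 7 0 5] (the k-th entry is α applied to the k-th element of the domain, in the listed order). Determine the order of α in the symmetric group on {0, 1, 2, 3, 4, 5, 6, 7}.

6

The disjoint-cycle form of α has cycle lengths 3, 3, 2.
The order of α is the least common multiple of its cycle lengths: lcm(3, 3, 2) = 6.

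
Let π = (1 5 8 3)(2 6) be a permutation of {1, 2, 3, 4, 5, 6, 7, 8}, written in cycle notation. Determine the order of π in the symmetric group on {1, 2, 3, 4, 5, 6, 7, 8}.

The cycle type of π is (4, 2, 1, 1).
The order is lcm(4, 2) = 4.

4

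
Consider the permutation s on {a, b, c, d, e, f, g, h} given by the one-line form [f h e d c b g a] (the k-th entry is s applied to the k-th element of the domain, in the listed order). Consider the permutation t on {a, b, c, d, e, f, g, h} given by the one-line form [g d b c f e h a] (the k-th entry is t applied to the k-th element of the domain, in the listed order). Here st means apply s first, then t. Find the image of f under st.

s(f) = b, then t(b) = d; composing gives (st)(f) = d.

d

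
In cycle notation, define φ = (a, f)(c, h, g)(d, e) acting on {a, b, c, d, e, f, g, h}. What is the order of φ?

6

The disjoint cycles have lengths 3, 2, 2, 1.
Since disjoint cycles commute, ord(φ) = lcm(3, 2, 2) = 6.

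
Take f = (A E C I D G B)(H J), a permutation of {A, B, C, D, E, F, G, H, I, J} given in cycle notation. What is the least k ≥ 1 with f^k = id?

The cycle type of f is (7, 2, 1).
Since disjoint cycles commute, ord(f) = lcm(7, 2) = 14.

14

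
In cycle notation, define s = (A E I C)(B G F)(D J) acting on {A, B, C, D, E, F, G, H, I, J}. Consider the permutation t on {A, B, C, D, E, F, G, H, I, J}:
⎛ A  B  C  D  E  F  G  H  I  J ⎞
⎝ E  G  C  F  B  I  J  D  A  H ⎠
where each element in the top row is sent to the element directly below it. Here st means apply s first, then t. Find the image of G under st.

(st)(G) = t(s(G)). s(G) = F, then t(F) = I. So (st)(G) = I.

I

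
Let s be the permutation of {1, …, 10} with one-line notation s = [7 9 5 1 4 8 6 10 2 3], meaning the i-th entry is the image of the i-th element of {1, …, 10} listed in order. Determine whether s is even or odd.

even

In disjoint-cycle form the cycle lengths are 8, 2.
A cycle of length ℓ contributes ℓ−1 transpositions, so s is a product of 7 + 1 = 8 transpositions — even.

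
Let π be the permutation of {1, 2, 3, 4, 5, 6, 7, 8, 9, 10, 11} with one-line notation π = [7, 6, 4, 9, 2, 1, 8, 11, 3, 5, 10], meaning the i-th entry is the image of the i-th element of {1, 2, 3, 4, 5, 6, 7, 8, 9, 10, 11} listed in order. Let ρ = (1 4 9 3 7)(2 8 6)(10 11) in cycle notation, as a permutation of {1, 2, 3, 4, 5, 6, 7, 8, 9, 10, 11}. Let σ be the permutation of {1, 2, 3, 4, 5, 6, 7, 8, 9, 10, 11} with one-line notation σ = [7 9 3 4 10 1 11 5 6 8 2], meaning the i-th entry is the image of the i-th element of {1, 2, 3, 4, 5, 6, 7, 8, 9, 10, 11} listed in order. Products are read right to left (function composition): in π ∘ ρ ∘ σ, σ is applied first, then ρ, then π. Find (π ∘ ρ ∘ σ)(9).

6

Apply the permutations in order: σ(9) = 6, then ρ(6) = 2, then π(2) = 6. So (π ∘ ρ ∘ σ)(9) = 6.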